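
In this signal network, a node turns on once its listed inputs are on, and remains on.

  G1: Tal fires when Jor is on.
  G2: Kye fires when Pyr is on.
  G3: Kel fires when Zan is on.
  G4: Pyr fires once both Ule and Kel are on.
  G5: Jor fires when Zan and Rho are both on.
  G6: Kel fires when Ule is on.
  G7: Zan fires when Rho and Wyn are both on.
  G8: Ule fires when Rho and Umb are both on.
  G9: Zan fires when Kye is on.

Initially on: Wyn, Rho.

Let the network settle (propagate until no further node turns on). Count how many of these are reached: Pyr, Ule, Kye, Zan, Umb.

1

G7: Rho and Wyn on → Zan on.
Pyr would need Ule and Kel (G4), but Ule never turns on.
Ule would need Rho and Umb (G8), but Umb never turns on.
Kye would need Pyr (G2), but Pyr never turns on.
Zan: reached.
No rule produces Umb, and it is not given.
Reached: Zan — 1 of the 5.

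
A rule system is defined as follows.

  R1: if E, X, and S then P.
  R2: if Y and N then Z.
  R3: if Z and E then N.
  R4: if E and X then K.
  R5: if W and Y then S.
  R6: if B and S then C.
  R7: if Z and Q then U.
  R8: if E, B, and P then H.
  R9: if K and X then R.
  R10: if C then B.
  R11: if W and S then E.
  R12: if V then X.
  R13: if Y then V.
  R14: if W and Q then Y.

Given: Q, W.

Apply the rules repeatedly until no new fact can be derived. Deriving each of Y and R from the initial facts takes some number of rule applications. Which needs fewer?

Y

Y: From W and Q, R14 gives Y. [1 rule application]
R: W and Q hold, so Y follows (R14). From W and Y, R5 gives S. From Y, R13 gives V. W and S hold, so E follows (R11). From V, R12 gives X. E and X hold, so K follows (R4). K and X hold, so R follows (R9). [7 rule applications]
Y needs fewer.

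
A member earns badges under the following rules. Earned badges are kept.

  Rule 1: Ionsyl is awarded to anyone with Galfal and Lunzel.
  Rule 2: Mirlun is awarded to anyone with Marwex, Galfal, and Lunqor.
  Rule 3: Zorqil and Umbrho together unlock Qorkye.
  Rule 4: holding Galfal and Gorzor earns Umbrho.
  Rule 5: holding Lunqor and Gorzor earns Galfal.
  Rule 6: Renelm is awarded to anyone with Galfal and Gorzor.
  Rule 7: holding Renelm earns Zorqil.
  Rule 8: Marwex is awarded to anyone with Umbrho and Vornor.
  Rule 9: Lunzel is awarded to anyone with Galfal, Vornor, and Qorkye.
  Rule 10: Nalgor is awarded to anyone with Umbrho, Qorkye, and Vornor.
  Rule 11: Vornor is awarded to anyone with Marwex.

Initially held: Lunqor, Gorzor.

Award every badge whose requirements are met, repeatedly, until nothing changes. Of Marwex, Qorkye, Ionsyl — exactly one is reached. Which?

Qorkye

With Lunqor and Gorzor, Galfal is earned (Rule 5).
With Galfal and Gorzor, Umbrho is earned (Rule 4).
With Galfal and Gorzor, Renelm is earned (Rule 6).
With Renelm, Zorqil is earned (Rule 7).
With Zorqil and Umbrho, Qorkye is earned (Rule 3).
Marwex would need Umbrho and Vornor (Rule 8), but Vornor is never earned. Ionsyl would need Galfal and Lunzel (Rule 1), but Lunzel is never earned.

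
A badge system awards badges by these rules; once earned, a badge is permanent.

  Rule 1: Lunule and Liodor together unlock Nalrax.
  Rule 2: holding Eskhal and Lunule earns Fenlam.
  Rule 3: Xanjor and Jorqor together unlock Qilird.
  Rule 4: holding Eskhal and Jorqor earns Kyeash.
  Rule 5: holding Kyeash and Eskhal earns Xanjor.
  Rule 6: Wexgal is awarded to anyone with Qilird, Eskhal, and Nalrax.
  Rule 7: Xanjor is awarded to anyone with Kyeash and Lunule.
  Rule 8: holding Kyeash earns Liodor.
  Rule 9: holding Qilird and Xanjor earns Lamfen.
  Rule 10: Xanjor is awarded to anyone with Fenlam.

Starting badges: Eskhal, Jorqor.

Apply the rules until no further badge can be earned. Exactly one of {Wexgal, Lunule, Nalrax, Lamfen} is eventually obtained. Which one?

With Eskhal and Jorqor, Kyeash is earned (Rule 4).
With Kyeash and Eskhal, Xanjor is earned (Rule 5).
With Xanjor and Jorqor, Qilird is earned (Rule 3).
With Qilird and Xanjor, Lamfen is earned (Rule 9).
Wexgal would need Qilird, Eskhal, and Nalrax (Rule 6), but Nalrax is never earned. Nalrax would need Lunule and Liodor (Rule 1), but Lunule is never earned. No rule produces Lunule, and it is not given.

Lamfen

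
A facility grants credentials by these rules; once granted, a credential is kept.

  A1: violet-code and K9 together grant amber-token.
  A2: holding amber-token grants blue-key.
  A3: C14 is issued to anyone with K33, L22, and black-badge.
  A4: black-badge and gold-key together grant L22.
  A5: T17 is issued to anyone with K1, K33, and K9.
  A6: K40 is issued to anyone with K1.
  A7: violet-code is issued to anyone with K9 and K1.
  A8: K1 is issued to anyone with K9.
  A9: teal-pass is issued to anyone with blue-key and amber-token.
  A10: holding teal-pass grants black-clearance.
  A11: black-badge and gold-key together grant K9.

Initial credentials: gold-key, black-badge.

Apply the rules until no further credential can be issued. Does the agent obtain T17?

T17 would need K1, K33, and K9 (A5), but K33 is never granted.

No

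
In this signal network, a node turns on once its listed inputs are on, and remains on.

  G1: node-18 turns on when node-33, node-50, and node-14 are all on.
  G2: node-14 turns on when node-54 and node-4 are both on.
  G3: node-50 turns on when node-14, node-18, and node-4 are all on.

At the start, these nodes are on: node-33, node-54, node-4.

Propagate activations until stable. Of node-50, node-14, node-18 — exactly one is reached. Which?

node-14

G2: node-54 and node-4 on → node-14 on.
node-18 would need node-33, node-50, and node-14 (G1), but node-50 never turns on. node-50 would need node-14, node-18, and node-4 (G3), but node-18 never turns on.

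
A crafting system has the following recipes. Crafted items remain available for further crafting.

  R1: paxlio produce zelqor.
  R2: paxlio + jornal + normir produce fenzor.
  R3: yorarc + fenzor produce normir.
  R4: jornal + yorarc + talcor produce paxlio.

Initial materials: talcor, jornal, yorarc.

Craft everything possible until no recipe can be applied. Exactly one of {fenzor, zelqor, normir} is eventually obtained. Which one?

zelqor

jornal + yorarc + talcor → paxlio (R4).
Using R1, paxlio makes zelqor.
normir would need yorarc and fenzor (R3), but fenzor is never obtained. fenzor would need paxlio, jornal, and normir (R2), but normir is never obtained.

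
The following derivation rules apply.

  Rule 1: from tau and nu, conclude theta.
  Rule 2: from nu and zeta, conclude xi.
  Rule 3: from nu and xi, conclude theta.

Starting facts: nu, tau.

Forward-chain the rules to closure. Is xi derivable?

No

xi would need nu and zeta (Rule 2), but zeta is never established.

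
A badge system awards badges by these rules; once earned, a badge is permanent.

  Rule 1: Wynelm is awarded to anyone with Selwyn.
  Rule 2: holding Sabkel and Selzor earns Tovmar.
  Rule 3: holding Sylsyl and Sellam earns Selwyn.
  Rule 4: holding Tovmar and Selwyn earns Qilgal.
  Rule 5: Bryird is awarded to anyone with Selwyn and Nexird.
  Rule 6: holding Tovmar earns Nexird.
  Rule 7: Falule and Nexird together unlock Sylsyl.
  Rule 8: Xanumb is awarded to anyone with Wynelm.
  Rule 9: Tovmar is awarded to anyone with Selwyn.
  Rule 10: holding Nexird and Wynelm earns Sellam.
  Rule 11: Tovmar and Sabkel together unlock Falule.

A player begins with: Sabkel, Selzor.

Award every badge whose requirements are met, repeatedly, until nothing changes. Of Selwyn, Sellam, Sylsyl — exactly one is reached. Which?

With Sabkel and Selzor, Tovmar is earned (Rule 2).
With Tovmar and Sabkel, Falule is earned (Rule 11).
With Tovmar, Nexird is earned (Rule 6).
With Falule and Nexird, Sylsyl is earned (Rule 7).
Sellam would need Nexird and Wynelm (Rule 10), but Wynelm is never earned. Selwyn would need Sylsyl and Sellam (Rule 3), but Sellam is never earned.

Sylsyl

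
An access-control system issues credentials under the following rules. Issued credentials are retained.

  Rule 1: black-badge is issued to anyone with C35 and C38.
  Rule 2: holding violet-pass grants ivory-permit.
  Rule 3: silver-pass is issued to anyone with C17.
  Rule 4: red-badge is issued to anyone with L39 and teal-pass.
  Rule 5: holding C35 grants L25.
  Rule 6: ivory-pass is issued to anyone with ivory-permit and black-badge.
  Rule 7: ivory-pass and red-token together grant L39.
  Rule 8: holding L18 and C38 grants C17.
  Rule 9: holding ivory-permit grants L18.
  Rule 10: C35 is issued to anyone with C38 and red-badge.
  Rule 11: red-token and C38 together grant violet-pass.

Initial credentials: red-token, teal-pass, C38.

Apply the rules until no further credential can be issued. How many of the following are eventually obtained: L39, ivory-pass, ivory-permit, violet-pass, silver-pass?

Holding red-token and C38 grants violet-pass (Rule 11).
Holding violet-pass grants ivory-permit (Rule 2).
Holding ivory-permit grants L18 (Rule 9).
Holding L18 and C38 grants C17 (Rule 8).
Holding C17 grants silver-pass (Rule 3).
L39 would need ivory-pass and red-token (Rule 7), but ivory-pass is never granted.
ivory-pass would need ivory-permit and black-badge (Rule 6), but black-badge is never granted.
ivory-permit: reached.
violet-pass: reached.
silver-pass: reached.
Reached: ivory-permit, violet-pass, and silver-pass — 3 of the 5.

3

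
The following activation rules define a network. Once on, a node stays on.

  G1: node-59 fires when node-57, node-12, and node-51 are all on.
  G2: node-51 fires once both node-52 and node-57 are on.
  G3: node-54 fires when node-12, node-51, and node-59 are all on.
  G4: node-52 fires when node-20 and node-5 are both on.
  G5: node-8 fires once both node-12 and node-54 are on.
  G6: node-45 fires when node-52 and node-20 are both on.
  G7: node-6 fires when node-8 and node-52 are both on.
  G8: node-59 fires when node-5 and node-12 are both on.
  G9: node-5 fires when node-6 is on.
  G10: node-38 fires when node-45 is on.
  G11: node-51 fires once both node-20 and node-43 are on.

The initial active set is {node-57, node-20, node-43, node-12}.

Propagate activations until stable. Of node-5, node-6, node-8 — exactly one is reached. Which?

node-20 and node-43 are on, so node-51 fires (G11).
G1: node-57, node-12, and node-51 on → node-59 on.
G3: node-12, node-51, and node-59 on → node-54 on.
G5: node-12 and node-54 on → node-8 on.
node-6 would need node-8 and node-52 (G7), but node-52 never turns on. node-5 would need node-6 (G9), but node-6 never turns on.

node-8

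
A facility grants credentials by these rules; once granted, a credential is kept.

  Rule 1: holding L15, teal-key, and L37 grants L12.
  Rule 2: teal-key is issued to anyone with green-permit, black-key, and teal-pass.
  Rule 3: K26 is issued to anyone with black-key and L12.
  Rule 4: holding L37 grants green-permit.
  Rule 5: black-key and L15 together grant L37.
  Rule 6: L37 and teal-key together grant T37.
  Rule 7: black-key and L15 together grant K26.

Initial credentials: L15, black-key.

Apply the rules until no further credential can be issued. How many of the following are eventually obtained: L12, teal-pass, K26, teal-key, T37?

1

Holding black-key and L15 grants K26 (Rule 7).
L12 would need L15, teal-key, and L37 (Rule 1), but teal-key is never granted.
No rule produces teal-pass, and it is not given.
K26: reached.
teal-key would need green-permit, black-key, and teal-pass (Rule 2), but teal-pass is never granted.
T37 would need L37 and teal-key (Rule 6), but teal-key is never granted.
Reached: K26 — 1 of the 5.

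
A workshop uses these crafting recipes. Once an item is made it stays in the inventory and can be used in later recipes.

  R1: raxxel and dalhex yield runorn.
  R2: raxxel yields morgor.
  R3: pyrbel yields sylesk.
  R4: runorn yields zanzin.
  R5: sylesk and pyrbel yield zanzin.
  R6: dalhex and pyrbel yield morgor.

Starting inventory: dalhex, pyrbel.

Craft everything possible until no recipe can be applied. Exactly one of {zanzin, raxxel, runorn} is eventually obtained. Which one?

zanzin

Using R3, pyrbel makes sylesk.
Using R5, sylesk and pyrbel make zanzin.
runorn would need raxxel and dalhex (R1), but raxxel is never obtained. No rule produces raxxel, and it is not given.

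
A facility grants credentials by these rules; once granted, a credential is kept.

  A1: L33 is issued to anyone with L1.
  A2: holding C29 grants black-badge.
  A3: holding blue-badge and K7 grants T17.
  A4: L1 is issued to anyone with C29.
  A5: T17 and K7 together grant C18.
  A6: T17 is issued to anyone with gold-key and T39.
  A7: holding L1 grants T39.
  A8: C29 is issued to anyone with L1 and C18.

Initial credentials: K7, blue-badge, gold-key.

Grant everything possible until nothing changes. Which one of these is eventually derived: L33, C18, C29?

Holding blue-badge and K7 grants T17 (A3).
Holding T17 and K7 grants C18 (A5).
L33 would need L1 (A1), but L1 is never granted. C29 would need L1 and C18 (A8), but L1 is never granted.

C18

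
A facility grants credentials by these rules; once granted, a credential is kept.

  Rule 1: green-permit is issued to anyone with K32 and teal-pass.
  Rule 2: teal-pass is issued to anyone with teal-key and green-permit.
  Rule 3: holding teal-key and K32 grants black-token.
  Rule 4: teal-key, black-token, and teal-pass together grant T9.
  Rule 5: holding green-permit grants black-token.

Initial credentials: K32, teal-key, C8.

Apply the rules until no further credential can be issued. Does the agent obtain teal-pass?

teal-pass would need teal-key and green-permit (Rule 2), but green-permit is never granted.

No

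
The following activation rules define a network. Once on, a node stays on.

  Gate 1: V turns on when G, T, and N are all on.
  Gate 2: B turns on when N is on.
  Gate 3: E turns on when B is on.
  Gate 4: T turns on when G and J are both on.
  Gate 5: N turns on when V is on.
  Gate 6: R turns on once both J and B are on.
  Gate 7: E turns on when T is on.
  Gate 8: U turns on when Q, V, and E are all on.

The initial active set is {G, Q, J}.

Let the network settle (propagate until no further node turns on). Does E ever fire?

G and J are on, so T turns on (Gate 4).
Gate 7: T on → E on.

Yes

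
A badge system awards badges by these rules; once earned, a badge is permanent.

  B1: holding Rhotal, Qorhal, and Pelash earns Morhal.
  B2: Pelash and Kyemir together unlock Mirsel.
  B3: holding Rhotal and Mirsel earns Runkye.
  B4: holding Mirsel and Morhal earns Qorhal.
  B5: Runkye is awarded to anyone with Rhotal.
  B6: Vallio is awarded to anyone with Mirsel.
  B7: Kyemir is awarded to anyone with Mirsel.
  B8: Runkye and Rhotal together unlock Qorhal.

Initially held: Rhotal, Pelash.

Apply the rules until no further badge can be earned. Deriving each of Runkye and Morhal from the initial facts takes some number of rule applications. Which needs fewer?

Runkye: With Rhotal, Runkye is earned (B5). [1 rule application]
Morhal: With Rhotal, Runkye is earned (B5). With Runkye and Rhotal, Qorhal is earned (B8). With Rhotal, Qorhal, and Pelash, Morhal is earned (B1). [3 rule applications]
Runkye needs fewer.

Runkye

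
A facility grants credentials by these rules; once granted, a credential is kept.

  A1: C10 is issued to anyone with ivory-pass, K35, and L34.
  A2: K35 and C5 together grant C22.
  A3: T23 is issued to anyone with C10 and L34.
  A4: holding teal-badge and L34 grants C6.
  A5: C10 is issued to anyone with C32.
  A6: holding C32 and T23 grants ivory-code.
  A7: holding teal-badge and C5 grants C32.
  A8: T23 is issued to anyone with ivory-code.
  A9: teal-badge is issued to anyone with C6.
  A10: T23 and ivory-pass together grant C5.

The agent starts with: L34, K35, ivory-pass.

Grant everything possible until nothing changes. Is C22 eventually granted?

Holding ivory-pass, K35, and L34 grants C10 (A1).
Holding C10 and L34 grants T23 (A3).
Holding T23 and ivory-pass grants C5 (A10).
Holding K35 and C5 grants C22 (A2).

Yes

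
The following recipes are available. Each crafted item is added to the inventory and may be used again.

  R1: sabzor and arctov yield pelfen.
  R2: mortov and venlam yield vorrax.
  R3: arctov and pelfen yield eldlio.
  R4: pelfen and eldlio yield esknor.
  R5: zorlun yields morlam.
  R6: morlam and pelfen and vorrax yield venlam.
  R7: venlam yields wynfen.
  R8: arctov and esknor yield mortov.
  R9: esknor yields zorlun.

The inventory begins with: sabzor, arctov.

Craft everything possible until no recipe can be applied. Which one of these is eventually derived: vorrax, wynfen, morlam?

Using R1, sabzor and arctov make pelfen.
Using R3, arctov and pelfen make eldlio.
pelfen and eldlio → esknor (R4).
esknor → zorlun (R9).
zorlun → morlam (R5).
vorrax would need mortov and venlam (R2), but venlam is never obtained. wynfen would need venlam (R7), but venlam is never obtained.

morlam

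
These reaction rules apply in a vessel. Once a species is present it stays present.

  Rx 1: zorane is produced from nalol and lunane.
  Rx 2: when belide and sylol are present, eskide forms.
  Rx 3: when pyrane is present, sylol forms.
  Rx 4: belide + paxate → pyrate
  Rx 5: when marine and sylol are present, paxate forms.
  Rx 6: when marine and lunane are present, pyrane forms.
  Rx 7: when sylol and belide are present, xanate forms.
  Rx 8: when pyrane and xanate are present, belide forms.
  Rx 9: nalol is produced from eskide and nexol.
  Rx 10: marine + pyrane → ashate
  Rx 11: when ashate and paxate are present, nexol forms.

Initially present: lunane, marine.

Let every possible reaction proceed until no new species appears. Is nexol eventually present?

marine and lunane present → pyrane forms (Rx 6).
marine and pyrane present → ashate forms (Rx 10).
pyrane present → sylol forms (Rx 3).
marine and sylol present → paxate forms (Rx 5).
ashate and paxate present → nexol forms (Rx 11).

Yes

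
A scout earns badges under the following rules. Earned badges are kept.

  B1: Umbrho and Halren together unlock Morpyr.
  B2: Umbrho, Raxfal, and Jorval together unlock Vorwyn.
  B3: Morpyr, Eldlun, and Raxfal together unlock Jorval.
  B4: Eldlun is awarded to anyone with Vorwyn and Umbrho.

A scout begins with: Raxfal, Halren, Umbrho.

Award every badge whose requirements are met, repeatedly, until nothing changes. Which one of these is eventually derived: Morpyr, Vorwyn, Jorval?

Morpyr

With Umbrho and Halren, Morpyr is earned (B1).
Vorwyn would need Umbrho, Raxfal, and Jorval (B2), but Jorval is never earned. Jorval would need Morpyr, Eldlun, and Raxfal (B3), but Eldlun is never earned.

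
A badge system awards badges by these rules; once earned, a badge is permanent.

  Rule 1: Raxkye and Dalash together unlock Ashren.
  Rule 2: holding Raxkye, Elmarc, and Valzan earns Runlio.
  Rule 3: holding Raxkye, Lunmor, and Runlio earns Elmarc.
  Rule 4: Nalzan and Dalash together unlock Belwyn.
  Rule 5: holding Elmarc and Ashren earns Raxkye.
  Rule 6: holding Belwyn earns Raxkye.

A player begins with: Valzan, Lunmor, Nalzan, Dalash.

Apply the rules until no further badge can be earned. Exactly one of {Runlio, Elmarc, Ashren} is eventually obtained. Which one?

Ashren

With Nalzan and Dalash, Belwyn is earned (Rule 4).
With Belwyn, Raxkye is earned (Rule 6).
With Raxkye and Dalash, Ashren is earned (Rule 1).
Runlio would need Raxkye, Elmarc, and Valzan (Rule 2), but Elmarc is never earned. Elmarc would need Raxkye, Lunmor, and Runlio (Rule 3), but Runlio is never earned.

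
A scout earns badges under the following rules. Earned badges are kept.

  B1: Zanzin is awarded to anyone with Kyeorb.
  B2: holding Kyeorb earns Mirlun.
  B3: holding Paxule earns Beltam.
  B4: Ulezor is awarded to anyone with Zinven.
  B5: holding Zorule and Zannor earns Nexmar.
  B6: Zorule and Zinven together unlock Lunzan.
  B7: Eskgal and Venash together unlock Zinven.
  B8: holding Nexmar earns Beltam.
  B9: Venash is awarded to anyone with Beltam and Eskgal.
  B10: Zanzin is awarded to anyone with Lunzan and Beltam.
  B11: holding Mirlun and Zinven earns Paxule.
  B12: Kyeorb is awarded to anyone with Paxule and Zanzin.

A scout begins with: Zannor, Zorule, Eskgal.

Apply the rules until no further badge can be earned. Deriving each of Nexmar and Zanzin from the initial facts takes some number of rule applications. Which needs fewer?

Nexmar: With Zorule and Zannor, Nexmar is earned (B5). [1 rule application]
Zanzin: With Zorule and Zannor, Nexmar is earned (B5). With Nexmar, Beltam is earned (B8). With Beltam and Eskgal, Venash is earned (B9). With Eskgal and Venash, Zinven is earned (B7). With Zorule and Zinven, Lunzan is earned (B6). With Lunzan and Beltam, Zanzin is earned (B10). [6 rule applications]
Nexmar needs fewer.

Nexmar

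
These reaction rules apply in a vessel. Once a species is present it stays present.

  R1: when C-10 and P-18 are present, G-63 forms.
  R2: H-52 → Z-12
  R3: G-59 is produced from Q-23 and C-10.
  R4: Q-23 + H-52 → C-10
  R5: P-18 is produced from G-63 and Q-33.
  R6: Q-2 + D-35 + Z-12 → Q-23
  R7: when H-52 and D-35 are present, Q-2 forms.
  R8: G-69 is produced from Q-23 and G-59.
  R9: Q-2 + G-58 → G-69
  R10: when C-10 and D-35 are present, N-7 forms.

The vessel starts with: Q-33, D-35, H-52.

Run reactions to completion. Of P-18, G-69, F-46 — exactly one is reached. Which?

H-52 and D-35 present → Q-2 forms (R7).
H-52 present → Z-12 forms (R2).
Q-2, D-35, and Z-12 present → Q-23 forms (R6).
Q-23 and H-52 present → C-10 forms (R4).
Q-23 and C-10 present → G-59 forms (R3).
Q-23 and G-59 present → G-69 forms (R8).
P-18 would need G-63 and Q-33 (R5), but G-63 never forms. No rule produces F-46, and it is not given.

G-69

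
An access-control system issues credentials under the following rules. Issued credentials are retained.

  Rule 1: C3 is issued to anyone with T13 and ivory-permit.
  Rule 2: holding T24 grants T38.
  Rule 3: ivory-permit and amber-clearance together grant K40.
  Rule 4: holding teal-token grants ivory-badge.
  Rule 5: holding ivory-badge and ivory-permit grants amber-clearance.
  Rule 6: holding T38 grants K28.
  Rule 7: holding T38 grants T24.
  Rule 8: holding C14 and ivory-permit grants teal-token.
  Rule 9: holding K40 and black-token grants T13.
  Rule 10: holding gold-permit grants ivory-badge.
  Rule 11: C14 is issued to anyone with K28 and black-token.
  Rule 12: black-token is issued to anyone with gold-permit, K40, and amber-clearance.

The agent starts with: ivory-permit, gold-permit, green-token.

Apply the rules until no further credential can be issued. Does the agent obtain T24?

No

T24 would need T38 (Rule 7), but T38 is never granted.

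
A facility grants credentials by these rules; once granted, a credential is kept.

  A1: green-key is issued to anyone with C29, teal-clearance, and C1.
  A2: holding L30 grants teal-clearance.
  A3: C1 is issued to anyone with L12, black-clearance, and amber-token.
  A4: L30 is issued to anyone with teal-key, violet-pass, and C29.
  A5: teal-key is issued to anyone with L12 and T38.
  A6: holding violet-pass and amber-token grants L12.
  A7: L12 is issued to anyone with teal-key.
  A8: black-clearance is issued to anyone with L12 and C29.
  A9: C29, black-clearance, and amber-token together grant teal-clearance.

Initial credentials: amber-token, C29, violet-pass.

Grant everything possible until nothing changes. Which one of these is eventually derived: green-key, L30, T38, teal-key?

Holding violet-pass and amber-token grants L12 (A6).
Holding L12 and C29 grants black-clearance (A8).
Holding L12, black-clearance, and amber-token grants C1 (A3).
Holding C29, black-clearance, and amber-token grants teal-clearance (A9).
Holding C29, teal-clearance, and C1 grants green-key (A1).
teal-key would need L12 and T38 (A5), but T38 is never granted. L30 would need teal-key, violet-pass, and C29 (A4), but teal-key is never granted. No rule produces T38, and it is not given.

green-key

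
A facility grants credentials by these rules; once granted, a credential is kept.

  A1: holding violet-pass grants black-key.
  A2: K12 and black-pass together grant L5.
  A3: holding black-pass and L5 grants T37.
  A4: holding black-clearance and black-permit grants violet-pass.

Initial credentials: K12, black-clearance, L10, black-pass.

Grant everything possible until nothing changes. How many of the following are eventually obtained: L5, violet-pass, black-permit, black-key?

1

Holding K12 and black-pass grants L5 (A2).
L5: reached.
violet-pass would need black-clearance and black-permit (A4), but black-permit is never granted.
No rule produces black-permit, and it is not given.
black-key would need violet-pass (A1), but violet-pass is never granted.
Reached: L5 — 1 of the 4.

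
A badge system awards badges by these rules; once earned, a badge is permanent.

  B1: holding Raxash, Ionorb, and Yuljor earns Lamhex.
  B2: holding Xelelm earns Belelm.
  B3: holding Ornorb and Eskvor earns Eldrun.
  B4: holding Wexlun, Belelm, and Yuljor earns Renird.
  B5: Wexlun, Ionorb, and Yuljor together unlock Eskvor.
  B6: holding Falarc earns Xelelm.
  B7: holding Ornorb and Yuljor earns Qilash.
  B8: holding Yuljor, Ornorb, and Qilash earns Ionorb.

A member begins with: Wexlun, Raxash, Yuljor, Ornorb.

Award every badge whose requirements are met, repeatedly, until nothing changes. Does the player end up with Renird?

Renird would need Wexlun, Belelm, and Yuljor (B4), but Belelm is never earned.

No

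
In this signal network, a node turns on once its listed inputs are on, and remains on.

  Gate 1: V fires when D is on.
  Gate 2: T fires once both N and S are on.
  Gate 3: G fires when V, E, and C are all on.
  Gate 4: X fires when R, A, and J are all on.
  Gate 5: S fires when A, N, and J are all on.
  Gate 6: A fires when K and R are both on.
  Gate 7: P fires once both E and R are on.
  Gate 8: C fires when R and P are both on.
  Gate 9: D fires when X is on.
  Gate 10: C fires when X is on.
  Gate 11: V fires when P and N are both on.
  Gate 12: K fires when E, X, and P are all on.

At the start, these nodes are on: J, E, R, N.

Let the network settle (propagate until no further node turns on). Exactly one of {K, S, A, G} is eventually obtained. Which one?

G

E and R are on, so P fires (Gate 7).
P and N are on, so V fires (Gate 11).
R and P are on, so C fires (Gate 8).
V, E, and C are on, so G fires (Gate 3).
A would need K and R (Gate 6), but K never turns on. K would need E, X, and P (Gate 12), but X never turns on. S would need A, N, and J (Gate 5), but A never turns on.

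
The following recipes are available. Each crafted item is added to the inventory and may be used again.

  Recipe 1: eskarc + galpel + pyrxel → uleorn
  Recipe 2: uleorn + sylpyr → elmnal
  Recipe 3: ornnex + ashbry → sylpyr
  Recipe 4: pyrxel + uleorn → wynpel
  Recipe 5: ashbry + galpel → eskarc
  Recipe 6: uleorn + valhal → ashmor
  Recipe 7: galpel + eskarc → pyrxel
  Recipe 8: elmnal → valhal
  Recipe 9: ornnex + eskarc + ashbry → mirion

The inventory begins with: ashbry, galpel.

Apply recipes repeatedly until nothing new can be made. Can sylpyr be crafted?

sylpyr would need ornnex and ashbry (Recipe 3), but ornnex is never obtained.

No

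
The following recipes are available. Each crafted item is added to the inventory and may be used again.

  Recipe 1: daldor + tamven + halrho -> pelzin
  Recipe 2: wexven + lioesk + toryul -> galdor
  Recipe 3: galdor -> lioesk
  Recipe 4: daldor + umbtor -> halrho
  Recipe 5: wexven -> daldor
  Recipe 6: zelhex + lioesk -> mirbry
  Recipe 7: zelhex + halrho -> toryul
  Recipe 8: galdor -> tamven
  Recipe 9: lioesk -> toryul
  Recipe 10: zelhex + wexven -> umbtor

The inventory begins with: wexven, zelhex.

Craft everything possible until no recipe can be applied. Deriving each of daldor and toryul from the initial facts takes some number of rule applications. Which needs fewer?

daldor

daldor: wexven -> daldor (Recipe 5). [1 rule application]
toryul: Using Recipe 10, zelhex and wexven make umbtor. wexven -> daldor (Recipe 5). Using Recipe 4, daldor and umbtor make halrho. zelhex + halrho -> toryul (Recipe 7). [4 rule applications]
daldor needs fewer.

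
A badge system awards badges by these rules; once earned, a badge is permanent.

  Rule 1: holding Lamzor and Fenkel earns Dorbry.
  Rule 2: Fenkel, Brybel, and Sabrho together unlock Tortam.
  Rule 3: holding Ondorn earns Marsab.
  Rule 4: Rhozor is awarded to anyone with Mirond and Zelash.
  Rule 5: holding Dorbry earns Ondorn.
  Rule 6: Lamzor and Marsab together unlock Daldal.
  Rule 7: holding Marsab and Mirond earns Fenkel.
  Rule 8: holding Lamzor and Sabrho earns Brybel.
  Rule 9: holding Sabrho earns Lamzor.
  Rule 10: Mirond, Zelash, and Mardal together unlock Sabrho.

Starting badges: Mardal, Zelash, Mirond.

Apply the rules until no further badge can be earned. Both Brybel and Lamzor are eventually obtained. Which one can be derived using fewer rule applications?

Lamzor

Lamzor: With Mirond, Zelash, and Mardal, Sabrho is earned (Rule 10). With Sabrho, Lamzor is earned (Rule 9). [2 rule applications]
Brybel: With Mirond, Zelash, and Mardal, Sabrho is earned (Rule 10). With Sabrho, Lamzor is earned (Rule 9). With Lamzor and Sabrho, Brybel is earned (Rule 8). [3 rule applications]
Lamzor needs fewer.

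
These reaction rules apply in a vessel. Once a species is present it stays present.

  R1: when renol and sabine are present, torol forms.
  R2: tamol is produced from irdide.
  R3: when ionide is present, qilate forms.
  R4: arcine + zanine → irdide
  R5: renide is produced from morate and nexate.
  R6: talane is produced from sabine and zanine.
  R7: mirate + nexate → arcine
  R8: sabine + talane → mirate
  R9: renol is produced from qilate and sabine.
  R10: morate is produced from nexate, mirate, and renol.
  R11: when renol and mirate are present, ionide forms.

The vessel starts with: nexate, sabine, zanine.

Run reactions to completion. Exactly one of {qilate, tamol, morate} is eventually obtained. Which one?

tamol

sabine and zanine present → talane forms (R6).
sabine and talane present → mirate forms (R8).
mirate and nexate present → arcine forms (R7).
arcine and zanine present → irdide forms (R4).
irdide present → tamol forms (R2).
qilate would need ionide (R3), but ionide never forms. morate would need nexate, mirate, and renol (R10), but renol never forms.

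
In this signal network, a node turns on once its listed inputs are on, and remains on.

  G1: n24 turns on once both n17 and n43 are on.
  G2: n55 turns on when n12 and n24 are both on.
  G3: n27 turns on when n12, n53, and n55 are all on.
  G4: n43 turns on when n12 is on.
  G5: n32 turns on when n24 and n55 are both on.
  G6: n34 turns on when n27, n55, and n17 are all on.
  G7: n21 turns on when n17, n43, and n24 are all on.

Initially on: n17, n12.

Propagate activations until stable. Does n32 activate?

n12 is on, so n43 turns on (G4).
n17 and n43 are on, so n24 turns on (G1).
n12 and n24 are on, so n55 turns on (G2).
G5: n24 and n55 on → n32 on.

Yes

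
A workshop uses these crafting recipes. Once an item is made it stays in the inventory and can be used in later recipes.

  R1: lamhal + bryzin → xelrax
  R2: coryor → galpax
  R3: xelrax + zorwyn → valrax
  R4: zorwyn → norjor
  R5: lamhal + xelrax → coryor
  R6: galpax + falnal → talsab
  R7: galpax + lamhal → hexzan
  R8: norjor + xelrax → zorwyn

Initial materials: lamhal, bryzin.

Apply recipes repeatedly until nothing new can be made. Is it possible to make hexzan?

Yes

lamhal + bryzin → xelrax (R1).
lamhal + xelrax → coryor (R5).
Using R2, coryor makes galpax.
galpax + lamhal → hexzan (R7).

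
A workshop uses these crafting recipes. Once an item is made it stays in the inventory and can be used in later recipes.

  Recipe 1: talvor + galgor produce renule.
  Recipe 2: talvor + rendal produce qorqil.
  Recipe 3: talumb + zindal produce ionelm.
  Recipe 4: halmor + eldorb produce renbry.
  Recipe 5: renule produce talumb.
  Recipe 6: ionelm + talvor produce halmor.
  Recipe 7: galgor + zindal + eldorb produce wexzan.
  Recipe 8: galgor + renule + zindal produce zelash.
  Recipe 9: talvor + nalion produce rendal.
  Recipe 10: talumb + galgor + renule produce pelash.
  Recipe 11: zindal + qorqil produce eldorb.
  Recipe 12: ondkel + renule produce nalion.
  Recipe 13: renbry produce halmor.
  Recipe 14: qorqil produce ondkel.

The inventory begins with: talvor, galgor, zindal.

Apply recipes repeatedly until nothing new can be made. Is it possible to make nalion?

No

nalion would need ondkel and renule (Recipe 12), but ondkel is never obtained.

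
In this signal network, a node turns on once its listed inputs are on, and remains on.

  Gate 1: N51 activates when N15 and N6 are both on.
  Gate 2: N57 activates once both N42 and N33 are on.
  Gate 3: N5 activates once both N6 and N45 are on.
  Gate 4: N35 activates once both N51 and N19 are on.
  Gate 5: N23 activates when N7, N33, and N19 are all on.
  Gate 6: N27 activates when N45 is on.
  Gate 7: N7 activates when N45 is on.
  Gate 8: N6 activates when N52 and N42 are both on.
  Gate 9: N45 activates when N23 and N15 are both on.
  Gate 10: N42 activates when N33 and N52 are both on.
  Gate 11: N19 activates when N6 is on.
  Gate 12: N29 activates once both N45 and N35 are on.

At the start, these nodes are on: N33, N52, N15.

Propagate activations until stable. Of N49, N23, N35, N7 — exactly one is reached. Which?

Gate 10: N33 and N52 on → N42 on.
Gate 8: N52 and N42 on → N6 on.
Gate 1: N15 and N6 on → N51 on.
Gate 11: N6 on → N19 on.
N51 and N19 are on, so N35 activates (Gate 4).
N7 would need N45 (Gate 7), but N45 never turns on. No rule produces N49, and it is not given. N23 would need N7, N33, and N19 (Gate 5), but N7 never turns on.

N35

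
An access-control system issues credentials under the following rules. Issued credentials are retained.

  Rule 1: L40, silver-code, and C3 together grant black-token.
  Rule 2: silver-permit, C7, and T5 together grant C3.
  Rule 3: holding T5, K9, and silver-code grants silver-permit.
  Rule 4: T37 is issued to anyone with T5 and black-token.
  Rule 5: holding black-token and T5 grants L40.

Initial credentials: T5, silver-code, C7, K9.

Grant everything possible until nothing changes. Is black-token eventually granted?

No

black-token would need L40, silver-code, and C3 (Rule 1), but L40 is never granted.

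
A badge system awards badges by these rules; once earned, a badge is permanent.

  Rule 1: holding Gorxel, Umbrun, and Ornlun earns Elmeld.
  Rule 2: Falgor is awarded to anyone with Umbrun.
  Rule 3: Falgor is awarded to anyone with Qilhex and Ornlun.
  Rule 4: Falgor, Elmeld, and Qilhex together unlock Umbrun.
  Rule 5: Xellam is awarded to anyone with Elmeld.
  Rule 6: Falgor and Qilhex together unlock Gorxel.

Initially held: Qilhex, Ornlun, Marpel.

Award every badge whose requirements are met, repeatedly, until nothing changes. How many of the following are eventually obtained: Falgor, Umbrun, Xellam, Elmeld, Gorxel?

With Qilhex and Ornlun, Falgor is earned (Rule 3).
With Falgor and Qilhex, Gorxel is earned (Rule 6).
Falgor: reached.
Umbrun would need Falgor, Elmeld, and Qilhex (Rule 4), but Elmeld is never earned.
Xellam would need Elmeld (Rule 5), but Elmeld is never earned.
Elmeld would need Gorxel, Umbrun, and Ornlun (Rule 1), but Umbrun is never earned.
Gorxel: reached.
Reached: Falgor and Gorxel — 2 of the 5.

2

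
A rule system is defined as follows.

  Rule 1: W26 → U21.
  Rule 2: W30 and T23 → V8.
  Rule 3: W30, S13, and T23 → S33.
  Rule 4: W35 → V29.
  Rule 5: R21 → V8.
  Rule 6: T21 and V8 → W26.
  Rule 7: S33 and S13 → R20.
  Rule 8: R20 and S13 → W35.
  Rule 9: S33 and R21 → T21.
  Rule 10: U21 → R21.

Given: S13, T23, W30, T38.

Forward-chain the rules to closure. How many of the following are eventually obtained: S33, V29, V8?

3

From W30 and T23, Rule 2 gives V8.
W30, S13, and T23 hold, so S33 follows (Rule 3).
From S33 and S13, Rule 7 gives R20.
From R20 and S13, Rule 8 gives W35.
W35 holds, so V29 follows (Rule 4).
S33: reached.
V29: reached.
V8: reached.
All 3 are reached.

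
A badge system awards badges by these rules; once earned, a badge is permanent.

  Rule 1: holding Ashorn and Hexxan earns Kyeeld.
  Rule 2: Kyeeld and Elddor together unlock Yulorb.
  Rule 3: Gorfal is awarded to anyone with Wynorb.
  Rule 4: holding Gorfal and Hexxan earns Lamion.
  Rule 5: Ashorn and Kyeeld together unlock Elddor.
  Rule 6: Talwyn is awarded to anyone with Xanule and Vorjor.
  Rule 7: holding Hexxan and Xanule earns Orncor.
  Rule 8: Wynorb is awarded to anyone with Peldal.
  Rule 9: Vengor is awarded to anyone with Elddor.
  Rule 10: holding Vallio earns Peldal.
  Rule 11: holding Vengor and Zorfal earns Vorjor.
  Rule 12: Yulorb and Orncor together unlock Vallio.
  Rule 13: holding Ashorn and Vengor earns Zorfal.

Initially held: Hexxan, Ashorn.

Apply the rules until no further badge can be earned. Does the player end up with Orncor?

Orncor would need Hexxan and Xanule (Rule 7), but Xanule is never earned.

No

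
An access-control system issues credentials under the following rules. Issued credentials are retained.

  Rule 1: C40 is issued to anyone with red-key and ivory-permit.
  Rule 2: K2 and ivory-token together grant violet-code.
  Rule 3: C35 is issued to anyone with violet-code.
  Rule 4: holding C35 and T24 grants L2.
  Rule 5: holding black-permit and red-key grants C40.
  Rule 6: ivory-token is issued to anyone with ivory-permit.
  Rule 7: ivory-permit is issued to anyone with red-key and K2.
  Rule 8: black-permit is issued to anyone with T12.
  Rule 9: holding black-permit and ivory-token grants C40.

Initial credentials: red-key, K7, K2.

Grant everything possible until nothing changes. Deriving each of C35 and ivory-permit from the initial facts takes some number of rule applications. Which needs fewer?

ivory-permit

ivory-permit: Holding red-key and K2 grants ivory-permit (Rule 7). [1 rule application]
C35: Holding red-key and K2 grants ivory-permit (Rule 7). Holding ivory-permit grants ivory-token (Rule 6). Holding K2 and ivory-token grants violet-code (Rule 2). Holding violet-code grants C35 (Rule 3). [4 rule applications]
ivory-permit needs fewer.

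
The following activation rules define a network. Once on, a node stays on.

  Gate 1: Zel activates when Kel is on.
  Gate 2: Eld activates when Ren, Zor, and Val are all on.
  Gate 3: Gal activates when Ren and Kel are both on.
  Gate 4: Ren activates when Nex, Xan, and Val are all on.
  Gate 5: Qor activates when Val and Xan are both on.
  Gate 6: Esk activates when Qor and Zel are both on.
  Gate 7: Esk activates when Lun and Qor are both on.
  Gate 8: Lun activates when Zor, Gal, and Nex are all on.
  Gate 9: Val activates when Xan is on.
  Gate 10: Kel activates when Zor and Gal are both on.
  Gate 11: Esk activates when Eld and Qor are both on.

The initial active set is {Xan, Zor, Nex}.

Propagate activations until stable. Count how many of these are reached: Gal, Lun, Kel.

Gal would need Ren and Kel (Gate 3), but Kel never turns on.
Lun would need Zor, Gal, and Nex (Gate 8), but Gal never turns on.
Kel would need Zor and Gal (Gate 10), but Gal never turns on.
None of the 3 are reached.

0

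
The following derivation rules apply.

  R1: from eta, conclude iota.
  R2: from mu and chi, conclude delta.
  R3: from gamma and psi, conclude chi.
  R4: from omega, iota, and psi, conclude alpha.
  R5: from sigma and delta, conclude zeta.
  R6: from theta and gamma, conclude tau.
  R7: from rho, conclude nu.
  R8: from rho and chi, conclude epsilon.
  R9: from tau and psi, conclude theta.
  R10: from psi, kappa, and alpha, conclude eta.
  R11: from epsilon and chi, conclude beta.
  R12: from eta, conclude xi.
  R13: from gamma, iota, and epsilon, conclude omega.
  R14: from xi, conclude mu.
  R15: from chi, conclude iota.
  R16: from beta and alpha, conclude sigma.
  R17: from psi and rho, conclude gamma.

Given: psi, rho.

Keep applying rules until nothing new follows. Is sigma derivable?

From psi and rho, R17 gives gamma.
From gamma and psi, R3 gives chi.
chi holds, so iota follows (R15).
rho and chi hold, so epsilon follows (R8).
epsilon and chi hold, so beta follows (R11).
gamma, iota, and epsilon hold, so omega follows (R13).
From omega, iota, and psi, R4 gives alpha.
beta and alpha hold, so sigma follows (R16).

Yes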